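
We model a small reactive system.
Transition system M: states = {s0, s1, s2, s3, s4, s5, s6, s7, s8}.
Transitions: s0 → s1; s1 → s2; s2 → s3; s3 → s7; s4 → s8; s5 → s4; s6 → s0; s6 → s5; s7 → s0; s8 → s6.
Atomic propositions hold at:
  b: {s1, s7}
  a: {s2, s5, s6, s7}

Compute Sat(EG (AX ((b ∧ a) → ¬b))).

Sat(b ∧ a) = {s7}
Sat(¬b) = {s0, s2, s3, s4, s5, s6, s8}
Sat((b ∧ a) → ¬b) = {s0, s1, s2, s3, s4, s5, s6, s8}
Sat(AX ((b ∧ a) → ¬b)) = {s : every successor in {s0, s1, s2, s3, s4, s5, s6, s8}} = {s0, s1, s2, s4, s5, s6, s7, s8}
EG (AX ((b ∧ a) → ¬b)): greatest fixpoint, start Z0 = {s0, s1, s2, s4, s5, s6, s7, s8}, keep only states in Sat with some successor in Z. Z1 = {s0, s1, s4, s5, s6, s7, s8}; Z2 = {s0, s4, s5, s6, s7, s8}; Z3 = {s4, s5, s6, s7, s8}; Z4 = {s4, s5, s6, s8}; fixed.
Sat(EG (AX ((b ∧ a) → ¬b))) = {s4, s5, s6, s8}

{s4, s5, s6, s8}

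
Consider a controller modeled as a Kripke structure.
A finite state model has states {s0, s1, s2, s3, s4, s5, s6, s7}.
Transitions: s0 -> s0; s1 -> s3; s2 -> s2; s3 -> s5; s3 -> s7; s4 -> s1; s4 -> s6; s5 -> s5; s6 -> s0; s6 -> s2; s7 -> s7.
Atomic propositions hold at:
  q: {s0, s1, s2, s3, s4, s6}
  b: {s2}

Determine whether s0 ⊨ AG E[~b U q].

Yes

Sat(~b) = {s0, s1, s3, s4, s5, s6, s7}
E[~b U q]: least fixpoint, start Z0 = Sat(q) = {s0, s1, s2, s3, s4, s6}, add states in Sat(~b) with some successor in Z. Already a fixed point.
Sat(E[~b U q]) = {s0, s1, s2, s3, s4, s6}
AG E[~b U q]: greatest fixpoint, start Z0 = {s0, s1, s2, s3, s4, s6}, keep only states in Sat with every successor in Z. Z1 = {s0, s1, s2, s4, s6}; Z2 = {s0, s2, s4, s6}; Z3 = {s0, s2, s6}; fixed.
Sat(AG E[~b U q]) = {s0, s2, s6}
s0 ∈ Sat(AG E[~b U q]) = {s0, s2, s6}, so the formula holds at s0.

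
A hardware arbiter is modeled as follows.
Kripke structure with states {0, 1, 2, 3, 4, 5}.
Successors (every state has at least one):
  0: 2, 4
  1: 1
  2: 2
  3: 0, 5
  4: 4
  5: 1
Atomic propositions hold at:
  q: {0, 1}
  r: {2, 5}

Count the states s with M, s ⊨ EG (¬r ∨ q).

Sat(¬r) = {0, 1, 3, 4}
Sat(¬r ∨ q) = {0, 1, 3, 4}
EG (¬r ∨ q): greatest fixpoint, start Z0 = {0, 1, 3, 4}, keep only states in Sat with some successor in Z. Already a fixed point.
Sat(EG (¬r ∨ q)) = {0, 1, 3, 4}
|Sat(EG (¬r ∨ q))| = |{0, 1, 3, 4}| = 4.

4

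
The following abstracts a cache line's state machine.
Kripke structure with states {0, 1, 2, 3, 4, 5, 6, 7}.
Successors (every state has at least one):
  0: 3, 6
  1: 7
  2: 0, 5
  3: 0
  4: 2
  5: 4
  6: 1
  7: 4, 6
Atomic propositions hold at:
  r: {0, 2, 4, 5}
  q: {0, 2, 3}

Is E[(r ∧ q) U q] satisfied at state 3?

Yes

Sat(r ∧ q) = {0, 2}
E[(r ∧ q) U q]: least fixpoint, start Z0 = Sat(q) = {0, 2, 3}, add states in Sat(r ∧ q) with some successor in Z. Already a fixed point.
Sat(E[(r ∧ q) U q]) = {0, 2, 3}
3 ∈ Sat(E[(r ∧ q) U q]) = {0, 2, 3}, so the formula holds at 3.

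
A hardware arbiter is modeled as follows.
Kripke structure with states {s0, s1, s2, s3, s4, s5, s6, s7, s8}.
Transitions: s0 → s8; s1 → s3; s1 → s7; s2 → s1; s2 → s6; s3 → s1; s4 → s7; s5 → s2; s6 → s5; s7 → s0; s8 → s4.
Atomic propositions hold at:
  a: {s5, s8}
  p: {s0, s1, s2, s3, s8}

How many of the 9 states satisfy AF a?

AF a: least fixpoint, start Z0 = {s5, s8}, add states with every successor in Z. Z1 = {s0, s5, s6, s8}; Z2 = {s0, s5, s6, s7, s8}; Z3 = {s0, s4, s5, s6, s7, s8}; fixed.
Sat(AF a) = {s0, s4, s5, s6, s7, s8}
|Sat(AF a)| = |{s0, s4, s5, s6, s7, s8}| = 6.

6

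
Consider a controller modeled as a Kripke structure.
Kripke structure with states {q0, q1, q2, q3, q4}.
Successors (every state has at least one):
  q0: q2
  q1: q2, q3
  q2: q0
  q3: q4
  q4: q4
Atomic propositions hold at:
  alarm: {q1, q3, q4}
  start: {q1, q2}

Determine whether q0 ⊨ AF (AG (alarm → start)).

Sat(alarm → start) = {q0, q1, q2}
AG (alarm → start): greatest fixpoint, start Z0 = {q0, q1, q2}, keep only states in Sat with every successor in Z. Z1 = {q0, q2}; fixed.
Sat(AG (alarm → start)) = {q0, q2}
AF (AG (alarm → start)): least fixpoint, start Z0 = {q0, q2}, add states with every successor in Z. Already a fixed point.
Sat(AF (AG (alarm → start))) = {q0, q2}
q0 ∈ Sat(AF (AG (alarm → start))) = {q0, q2}, so the formula holds at q0.

Yes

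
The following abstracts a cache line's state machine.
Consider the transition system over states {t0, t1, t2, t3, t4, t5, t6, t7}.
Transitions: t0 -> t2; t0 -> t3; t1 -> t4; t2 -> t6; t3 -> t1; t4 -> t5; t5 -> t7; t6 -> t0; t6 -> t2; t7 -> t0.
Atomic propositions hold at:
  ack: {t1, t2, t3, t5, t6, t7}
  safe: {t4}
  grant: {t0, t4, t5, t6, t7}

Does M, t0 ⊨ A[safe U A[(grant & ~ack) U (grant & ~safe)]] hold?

Yes

Sat(~ack) = {t0, t4}
Sat(grant & ~ack) = {t0, t4}
Sat(~safe) = {t0, t1, t2, t3, t5, t6, t7}
Sat(grant & ~safe) = {t0, t5, t6, t7}
A[(grant & ~ack) U (grant & ~safe)]: least fixpoint, start Z0 = Sat((grant & ~safe)) = {t0, t5, t6, t7}, add states in Sat(grant & ~ack) with every successor in Z. Z1 = {t0, t4, t5, t6, t7}; fixed.
Sat(A[(grant & ~ack) U (grant & ~safe)]) = {t0, t4, t5, t6, t7}
A[safe U A[(grant & ~ack) U (grant & ~safe)]]: least fixpoint, start Z0 = Sat(A[(grant & ~ack) U (grant & ~safe)]) = {t0, t4, t5, t6, t7}, add states in Sat(safe) with every successor in Z. Already a fixed point.
Sat(A[safe U A[(grant & ~ack) U (grant & ~safe)]]) = {t0, t4, t5, t6, t7}
t0 ∈ Sat(A[safe U A[(grant & ~ack) U (grant & ~safe)]]) = {t0, t4, t5, t6, t7}, so the formula holds at t0.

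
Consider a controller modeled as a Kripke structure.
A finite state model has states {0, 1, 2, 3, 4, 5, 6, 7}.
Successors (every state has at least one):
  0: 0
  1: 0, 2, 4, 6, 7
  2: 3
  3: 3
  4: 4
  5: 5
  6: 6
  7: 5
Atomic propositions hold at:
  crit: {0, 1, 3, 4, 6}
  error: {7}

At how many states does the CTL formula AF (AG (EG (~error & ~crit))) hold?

Sat(~error) = {0, 1, 2, 3, 4, 5, 6}
Sat(~crit) = {2, 5, 7}
Sat(~error & ~crit) = {2, 5}
EG (~error & ~crit): greatest fixpoint, start Z0 = {2, 5}, keep only states in Sat with some successor in Z. Z1 = {5}; fixed.
Sat(EG (~error & ~crit)) = {5}
AG (EG (~error & ~crit)): greatest fixpoint, start Z0 = {5}, keep only states in Sat with every successor in Z. Already a fixed point.
Sat(AG (EG (~error & ~crit))) = {5}
AF (AG (EG (~error & ~crit))): least fixpoint, start Z0 = {5}, add states with every successor in Z. Z1 = {5, 7}; fixed.
Sat(AF (AG (EG (~error & ~crit)))) = {5, 7}
|Sat(AF (AG (EG (~error & ~crit))))| = |{5, 7}| = 2.

2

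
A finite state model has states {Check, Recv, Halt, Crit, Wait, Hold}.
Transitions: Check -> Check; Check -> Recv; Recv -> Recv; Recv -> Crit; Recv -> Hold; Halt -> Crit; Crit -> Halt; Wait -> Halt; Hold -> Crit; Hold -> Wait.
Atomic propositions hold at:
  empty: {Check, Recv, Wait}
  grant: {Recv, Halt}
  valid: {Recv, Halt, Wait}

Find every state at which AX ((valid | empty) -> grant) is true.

Sat(valid | empty) = {Check, Recv, Halt, Wait}
Sat((valid | empty) -> grant) = {Recv, Halt, Crit, Hold}
Sat(AX ((valid | empty) -> grant)) = {s : every successor in {Recv, Halt, Crit, Hold}} = {Recv, Halt, Crit, Wait}

{Recv, Halt, Crit, Wait}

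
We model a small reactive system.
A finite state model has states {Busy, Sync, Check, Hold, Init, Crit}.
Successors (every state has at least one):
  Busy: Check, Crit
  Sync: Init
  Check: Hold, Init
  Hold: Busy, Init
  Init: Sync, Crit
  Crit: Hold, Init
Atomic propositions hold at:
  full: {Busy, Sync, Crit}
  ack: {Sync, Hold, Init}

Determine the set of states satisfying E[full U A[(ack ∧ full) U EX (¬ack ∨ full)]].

{Busy, Sync, Hold, Init, Crit}

Sat(ack ∧ full) = {Sync}
Sat(¬ack) = {Busy, Check, Crit}
Sat(¬ack ∨ full) = {Busy, Sync, Check, Crit}
Sat(EX (¬ack ∨ full)) = {s : some successor in {Busy, Sync, Check, Crit}} = {Busy, Hold, Init}
A[(ack ∧ full) U EX (¬ack ∨ full)]: least fixpoint, start Z0 = Sat(EX (¬ack ∨ full)) = {Busy, Hold, Init}, add states in Sat(ack ∧ full) with every successor in Z. Z1 = {Busy, Sync, Hold, Init}; fixed.
Sat(A[(ack ∧ full) U EX (¬ack ∨ full)]) = {Busy, Sync, Hold, Init}
E[full U A[(ack ∧ full) U EX (¬ack ∨ full)]]: least fixpoint, start Z0 = Sat(A[(ack ∧ full) U EX (¬ack ∨ full)]) = {Busy, Sync, Hold, Init}, add states in Sat(full) with some successor in Z. Z1 = {Busy, Sync, Hold, Init, Crit}; fixed.
Sat(E[full U A[(ack ∧ full) U EX (¬ack ∨ full)]]) = {Busy, Sync, Hold, Init, Crit}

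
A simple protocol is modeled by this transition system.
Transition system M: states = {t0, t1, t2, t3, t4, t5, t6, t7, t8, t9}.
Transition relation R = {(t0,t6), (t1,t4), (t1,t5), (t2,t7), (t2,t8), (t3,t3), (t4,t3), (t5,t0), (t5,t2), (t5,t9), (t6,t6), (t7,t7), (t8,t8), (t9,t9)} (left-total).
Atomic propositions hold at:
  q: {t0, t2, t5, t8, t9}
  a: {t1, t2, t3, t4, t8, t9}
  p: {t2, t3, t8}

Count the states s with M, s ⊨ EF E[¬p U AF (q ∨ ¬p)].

9

Sat(¬p) = {t0, t1, t4, t5, t6, t7, t9}
Sat(q ∨ ¬p) = {t0, t1, t2, t4, t5, t6, t7, t8, t9}
AF (q ∨ ¬p): least fixpoint, start Z0 = {t0, t1, t2, t4, t5, t6, t7, t8, t9}, add states with every successor in Z. Already a fixed point.
Sat(AF (q ∨ ¬p)) = {t0, t1, t2, t4, t5, t6, t7, t8, t9}
E[¬p U AF (q ∨ ¬p)]: least fixpoint, start Z0 = Sat(AF (q ∨ ¬p)) = {t0, t1, t2, t4, t5, t6, t7, t8, t9}, add states in Sat(¬p) with some successor in Z. Already a fixed point.
Sat(E[¬p U AF (q ∨ ¬p)]) = {t0, t1, t2, t4, t5, t6, t7, t8, t9}
EF E[¬p U AF (q ∨ ¬p)]: least fixpoint, start Z0 = {t0, t1, t2, t4, t5, t6, t7, t8, t9}, add states with some successor in Z. Already a fixed point.
Sat(EF E[¬p U AF (q ∨ ¬p)]) = {t0, t1, t2, t4, t5, t6, t7, t8, t9}
|Sat(EF E[¬p U AF (q ∨ ¬p)])| = |{t0, t1, t2, t4, t5, t6, t7, t8, t9}| = 9.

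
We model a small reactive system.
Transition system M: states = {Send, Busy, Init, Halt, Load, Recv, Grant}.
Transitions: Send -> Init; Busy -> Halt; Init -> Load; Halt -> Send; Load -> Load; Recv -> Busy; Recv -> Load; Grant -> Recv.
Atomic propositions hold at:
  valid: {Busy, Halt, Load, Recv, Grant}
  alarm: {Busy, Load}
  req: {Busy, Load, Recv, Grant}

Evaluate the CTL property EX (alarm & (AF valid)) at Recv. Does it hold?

AF valid: least fixpoint, start Z0 = {Busy, Halt, Load, Recv, Grant}, add states with every successor in Z. Z1 = {Busy, Init, Halt, Load, Recv, Grant}; Z2 = {Send, Busy, Init, Halt, Load, Recv, Grant}; fixed.
Sat(AF valid) = {Send, Busy, Init, Halt, Load, Recv, Grant}
Sat(alarm & (AF valid)) = {Busy, Load}
Sat(EX (alarm & (AF valid))) = {s : some successor in {Busy, Load}} = {Init, Load, Recv}
Recv ∈ Sat(EX (alarm & (AF valid))) = {Init, Load, Recv}, so the formula holds at Recv.

Yes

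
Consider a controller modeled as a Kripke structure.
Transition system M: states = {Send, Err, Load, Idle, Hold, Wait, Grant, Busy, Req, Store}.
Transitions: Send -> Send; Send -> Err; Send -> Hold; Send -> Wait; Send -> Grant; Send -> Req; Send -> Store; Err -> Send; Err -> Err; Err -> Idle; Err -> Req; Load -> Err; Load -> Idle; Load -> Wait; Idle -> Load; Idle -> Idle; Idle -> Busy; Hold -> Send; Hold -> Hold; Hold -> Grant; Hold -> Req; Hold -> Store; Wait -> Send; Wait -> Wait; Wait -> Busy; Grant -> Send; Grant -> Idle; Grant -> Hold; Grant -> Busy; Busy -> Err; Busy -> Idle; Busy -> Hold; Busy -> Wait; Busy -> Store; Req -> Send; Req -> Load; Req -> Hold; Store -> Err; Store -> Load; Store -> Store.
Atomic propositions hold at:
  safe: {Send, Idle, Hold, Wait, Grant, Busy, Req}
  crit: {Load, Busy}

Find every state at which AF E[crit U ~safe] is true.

{Err, Load, Busy, Store}

Sat(~safe) = {Err, Load, Store}
E[crit U ~safe]: least fixpoint, start Z0 = Sat(~safe) = {Err, Load, Store}, add states in Sat(crit) with some successor in Z. Z1 = {Err, Load, Busy, Store}; fixed.
Sat(E[crit U ~safe]) = {Err, Load, Busy, Store}
AF E[crit U ~safe]: least fixpoint, start Z0 = {Err, Load, Busy, Store}, add states with every successor in Z. Already a fixed point.
Sat(AF E[crit U ~safe]) = {Err, Load, Busy, Store}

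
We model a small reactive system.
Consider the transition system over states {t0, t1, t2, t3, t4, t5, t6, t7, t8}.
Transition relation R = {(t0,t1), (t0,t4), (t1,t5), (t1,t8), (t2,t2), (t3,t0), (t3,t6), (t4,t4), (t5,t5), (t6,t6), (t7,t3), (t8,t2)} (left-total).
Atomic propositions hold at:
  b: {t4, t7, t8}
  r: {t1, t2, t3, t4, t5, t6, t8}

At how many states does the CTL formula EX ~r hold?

1

Sat(~r) = {t0, t7}
Sat(EX ~r) = {s : some successor in {t0, t7}} = {t3}
|Sat(EX ~r)| = |{t3}| = 1.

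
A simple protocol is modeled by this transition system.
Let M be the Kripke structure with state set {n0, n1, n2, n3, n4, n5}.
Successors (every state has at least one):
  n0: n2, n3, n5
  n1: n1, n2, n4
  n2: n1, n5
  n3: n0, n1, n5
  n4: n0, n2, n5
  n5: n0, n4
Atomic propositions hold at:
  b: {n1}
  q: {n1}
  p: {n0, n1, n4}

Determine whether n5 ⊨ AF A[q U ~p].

Sat(~p) = {n2, n3, n5}
A[q U ~p]: least fixpoint, start Z0 = Sat(~p) = {n2, n3, n5}, add states in Sat(q) with every successor in Z. Already a fixed point.
Sat(A[q U ~p]) = {n2, n3, n5}
AF A[q U ~p]: least fixpoint, start Z0 = {n2, n3, n5}, add states with every successor in Z. Z1 = {n0, n2, n3, n5}; Z2 = {n0, n2, n3, n4, n5}; fixed.
Sat(AF A[q U ~p]) = {n0, n2, n3, n4, n5}
n5 ∈ Sat(AF A[q U ~p]) = {n0, n2, n3, n4, n5}, so the formula holds at n5.

Yes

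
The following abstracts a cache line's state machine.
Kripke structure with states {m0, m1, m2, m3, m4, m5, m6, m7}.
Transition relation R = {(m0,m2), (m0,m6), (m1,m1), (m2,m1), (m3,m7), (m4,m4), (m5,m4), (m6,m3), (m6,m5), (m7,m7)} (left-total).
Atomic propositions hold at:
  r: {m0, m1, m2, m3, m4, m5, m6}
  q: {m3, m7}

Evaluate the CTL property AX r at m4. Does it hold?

Yes

Sat(AX r) = {s : every successor in {m0, m1, m2, m3, m4, m5, m6}} = {m0, m1, m2, m4, m5, m6}
m4 ∈ Sat(AX r) = {m0, m1, m2, m4, m5, m6}, so the formula holds at m4.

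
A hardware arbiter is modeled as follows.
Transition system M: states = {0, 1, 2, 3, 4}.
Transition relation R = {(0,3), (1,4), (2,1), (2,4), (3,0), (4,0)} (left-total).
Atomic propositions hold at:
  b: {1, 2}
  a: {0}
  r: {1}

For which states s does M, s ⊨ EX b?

{2}

Sat(EX b) = {s : some successor in {1, 2}} = {2}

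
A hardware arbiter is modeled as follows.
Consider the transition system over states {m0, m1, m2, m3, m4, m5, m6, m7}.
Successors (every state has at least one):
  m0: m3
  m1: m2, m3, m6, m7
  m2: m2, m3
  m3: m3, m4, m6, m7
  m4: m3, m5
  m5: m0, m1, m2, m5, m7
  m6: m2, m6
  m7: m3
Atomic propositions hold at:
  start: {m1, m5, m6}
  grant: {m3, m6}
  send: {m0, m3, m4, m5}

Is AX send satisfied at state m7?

Yes

Sat(AX send) = {s : every successor in {m0, m3, m4, m5}} = {m0, m4, m7}
m7 ∈ Sat(AX send) = {m0, m4, m7}, so the formula holds at m7.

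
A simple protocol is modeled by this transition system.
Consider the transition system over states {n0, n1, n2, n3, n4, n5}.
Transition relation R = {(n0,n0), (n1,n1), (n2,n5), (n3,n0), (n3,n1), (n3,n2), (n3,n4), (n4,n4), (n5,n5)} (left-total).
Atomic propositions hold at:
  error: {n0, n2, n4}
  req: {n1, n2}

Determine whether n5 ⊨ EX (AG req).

No

AG req: greatest fixpoint, start Z0 = {n1, n2}, keep only states in Sat with every successor in Z. Z1 = {n1}; fixed.
Sat(AG req) = {n1}
Sat(EX (AG req)) = {s : some successor in {n1}} = {n1, n3}
n5 ∉ Sat(EX (AG req)) = {n1, n3}, so the formula does not hold at n5.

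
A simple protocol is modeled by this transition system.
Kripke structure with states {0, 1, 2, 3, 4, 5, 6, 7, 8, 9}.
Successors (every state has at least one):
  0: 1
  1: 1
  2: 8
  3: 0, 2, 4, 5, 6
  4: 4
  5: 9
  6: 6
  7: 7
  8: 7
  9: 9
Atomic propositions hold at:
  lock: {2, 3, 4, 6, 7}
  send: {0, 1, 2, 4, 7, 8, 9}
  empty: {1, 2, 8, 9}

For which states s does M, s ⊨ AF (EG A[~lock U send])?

Sat(~lock) = {0, 1, 5, 8, 9}
A[~lock U send]: least fixpoint, start Z0 = Sat(send) = {0, 1, 2, 4, 7, 8, 9}, add states in Sat(~lock) with every successor in Z. Z1 = {0, 1, 2, 4, 5, 7, 8, 9}; fixed.
Sat(A[~lock U send]) = {0, 1, 2, 4, 5, 7, 8, 9}
EG A[~lock U send]: greatest fixpoint, start Z0 = {0, 1, 2, 4, 5, 7, 8, 9}, keep only states in Sat with some successor in Z. Already a fixed point.
Sat(EG A[~lock U send]) = {0, 1, 2, 4, 5, 7, 8, 9}
AF (EG A[~lock U send]): least fixpoint, start Z0 = {0, 1, 2, 4, 5, 7, 8, 9}, add states with every successor in Z. Already a fixed point.
Sat(AF (EG A[~lock U send])) = {0, 1, 2, 4, 5, 7, 8, 9}

{0, 1, 2, 4, 5, 7, 8, 9}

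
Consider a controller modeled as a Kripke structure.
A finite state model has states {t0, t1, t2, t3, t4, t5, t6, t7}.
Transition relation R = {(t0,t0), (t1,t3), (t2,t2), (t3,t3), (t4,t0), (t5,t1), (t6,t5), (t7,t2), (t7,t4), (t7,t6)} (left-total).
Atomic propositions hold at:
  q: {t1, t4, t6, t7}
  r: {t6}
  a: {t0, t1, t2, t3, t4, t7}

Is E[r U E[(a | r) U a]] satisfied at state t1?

Sat(a | r) = {t0, t1, t2, t3, t4, t6, t7}
E[(a | r) U a]: least fixpoint, start Z0 = Sat(a) = {t0, t1, t2, t3, t4, t7}, add states in Sat(a | r) with some successor in Z. Already a fixed point.
Sat(E[(a | r) U a]) = {t0, t1, t2, t3, t4, t7}
E[r U E[(a | r) U a]]: least fixpoint, start Z0 = Sat(E[(a | r) U a]) = {t0, t1, t2, t3, t4, t7}, add states in Sat(r) with some successor in Z. Already a fixed point.
Sat(E[r U E[(a | r) U a]]) = {t0, t1, t2, t3, t4, t7}
t1 ∈ Sat(E[r U E[(a | r) U a]]) = {t0, t1, t2, t3, t4, t7}, so the formula holds at t1.

Yes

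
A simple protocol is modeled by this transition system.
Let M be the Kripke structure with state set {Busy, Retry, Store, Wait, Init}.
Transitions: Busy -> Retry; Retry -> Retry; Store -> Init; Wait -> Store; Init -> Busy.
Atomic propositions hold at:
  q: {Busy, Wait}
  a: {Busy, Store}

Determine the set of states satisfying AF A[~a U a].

{Busy, Store, Wait, Init}

Sat(~a) = {Retry, Wait, Init}
A[~a U a]: least fixpoint, start Z0 = Sat(a) = {Busy, Store}, add states in Sat(~a) with every successor in Z. Z1 = {Busy, Store, Wait, Init}; fixed.
Sat(A[~a U a]) = {Busy, Store, Wait, Init}
AF A[~a U a]: least fixpoint, start Z0 = {Busy, Store, Wait, Init}, add states with every successor in Z. Already a fixed point.
Sat(AF A[~a U a]) = {Busy, Store, Wait, Init}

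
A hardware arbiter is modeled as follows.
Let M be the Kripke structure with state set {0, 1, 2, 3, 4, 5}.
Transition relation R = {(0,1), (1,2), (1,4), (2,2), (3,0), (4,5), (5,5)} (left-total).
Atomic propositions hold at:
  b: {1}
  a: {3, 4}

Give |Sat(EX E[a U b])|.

E[a U b]: least fixpoint, start Z0 = Sat(b) = {1}, add states in Sat(a) with some successor in Z. Already a fixed point.
Sat(E[a U b]) = {1}
Sat(EX E[a U b]) = {s : some successor in {1}} = {0}
|Sat(EX E[a U b])| = |{0}| = 1.

1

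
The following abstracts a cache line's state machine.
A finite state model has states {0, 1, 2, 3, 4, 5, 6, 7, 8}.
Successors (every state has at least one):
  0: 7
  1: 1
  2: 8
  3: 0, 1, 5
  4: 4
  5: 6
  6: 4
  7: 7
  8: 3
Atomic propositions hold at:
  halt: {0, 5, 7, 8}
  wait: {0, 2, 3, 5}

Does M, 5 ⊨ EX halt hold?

Sat(EX halt) = {s : some successor in {0, 5, 7, 8}} = {0, 2, 3, 7}
5 ∉ Sat(EX halt) = {0, 2, 3, 7}, so the formula does not hold at 5.

No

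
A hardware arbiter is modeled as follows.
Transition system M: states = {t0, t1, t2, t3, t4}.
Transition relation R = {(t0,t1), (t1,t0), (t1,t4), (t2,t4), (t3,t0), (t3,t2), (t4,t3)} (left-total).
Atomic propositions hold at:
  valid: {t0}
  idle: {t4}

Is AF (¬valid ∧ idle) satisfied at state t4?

Yes

Sat(¬valid) = {t1, t2, t3, t4}
Sat(¬valid ∧ idle) = {t4}
AF (¬valid ∧ idle): least fixpoint, start Z0 = {t4}, add states with every successor in Z. Z1 = {t2, t4}; fixed.
Sat(AF (¬valid ∧ idle)) = {t2, t4}
t4 ∈ Sat(AF (¬valid ∧ idle)) = {t2, t4}, so the formula holds at t4.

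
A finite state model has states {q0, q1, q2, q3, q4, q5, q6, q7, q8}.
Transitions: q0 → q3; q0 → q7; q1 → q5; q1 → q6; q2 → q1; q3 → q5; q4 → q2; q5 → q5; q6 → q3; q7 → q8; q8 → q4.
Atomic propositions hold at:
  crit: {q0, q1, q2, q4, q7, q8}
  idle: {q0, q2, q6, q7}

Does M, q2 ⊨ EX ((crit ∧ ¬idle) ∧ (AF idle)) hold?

No

Sat(¬idle) = {q1, q3, q4, q5, q8}
Sat(crit ∧ ¬idle) = {q1, q4, q8}
AF idle: least fixpoint, start Z0 = {q0, q2, q6, q7}, add states with every successor in Z. Z1 = {q0, q2, q4, q6, q7}; Z2 = {q0, q2, q4, q6, q7, q8}; fixed.
Sat(AF idle) = {q0, q2, q4, q6, q7, q8}
Sat((crit ∧ ¬idle) ∧ (AF idle)) = {q4, q8}
Sat(EX ((crit ∧ ¬idle) ∧ (AF idle))) = {s : some successor in {q4, q8}} = {q7, q8}
q2 ∉ Sat(EX ((crit ∧ ¬idle) ∧ (AF idle))) = {q7, q8}, so the formula does not hold at q2.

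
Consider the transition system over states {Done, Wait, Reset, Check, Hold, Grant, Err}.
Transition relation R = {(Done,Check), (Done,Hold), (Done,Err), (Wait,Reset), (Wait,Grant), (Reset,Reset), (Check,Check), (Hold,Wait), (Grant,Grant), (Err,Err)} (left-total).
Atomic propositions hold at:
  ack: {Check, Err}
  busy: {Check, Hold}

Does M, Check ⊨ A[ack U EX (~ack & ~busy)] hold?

No

Sat(~ack) = {Done, Wait, Reset, Hold, Grant}
Sat(~busy) = {Done, Wait, Reset, Grant, Err}
Sat(~ack & ~busy) = {Done, Wait, Reset, Grant}
Sat(EX (~ack & ~busy)) = {s : some successor in {Done, Wait, Reset, Grant}} = {Wait, Reset, Hold, Grant}
A[ack U EX (~ack & ~busy)]: least fixpoint, start Z0 = Sat(EX (~ack & ~busy)) = {Wait, Reset, Hold, Grant}, add states in Sat(ack) with every successor in Z. Already a fixed point.
Sat(A[ack U EX (~ack & ~busy)]) = {Wait, Reset, Hold, Grant}
Check ∉ Sat(A[ack U EX (~ack & ~busy)]) = {Wait, Reset, Hold, Grant}, so the formula does not hold at Check.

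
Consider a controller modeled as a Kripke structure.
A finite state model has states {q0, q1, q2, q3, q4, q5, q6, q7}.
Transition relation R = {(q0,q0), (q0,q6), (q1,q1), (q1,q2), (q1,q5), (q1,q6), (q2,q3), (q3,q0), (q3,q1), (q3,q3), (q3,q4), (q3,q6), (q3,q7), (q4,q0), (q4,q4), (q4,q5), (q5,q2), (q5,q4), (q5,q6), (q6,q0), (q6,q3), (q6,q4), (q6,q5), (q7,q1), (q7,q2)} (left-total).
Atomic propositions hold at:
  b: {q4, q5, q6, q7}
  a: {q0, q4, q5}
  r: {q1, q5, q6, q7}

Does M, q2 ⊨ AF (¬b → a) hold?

Sat(¬b) = {q0, q1, q2, q3}
Sat(¬b → a) = {q0, q4, q5, q6, q7}
AF (¬b → a): least fixpoint, start Z0 = {q0, q4, q5, q6, q7}, add states with every successor in Z. Already a fixed point.
Sat(AF (¬b → a)) = {q0, q4, q5, q6, q7}
q2 ∉ Sat(AF (¬b → a)) = {q0, q4, q5, q6, q7}, so the formula does not hold at q2.

No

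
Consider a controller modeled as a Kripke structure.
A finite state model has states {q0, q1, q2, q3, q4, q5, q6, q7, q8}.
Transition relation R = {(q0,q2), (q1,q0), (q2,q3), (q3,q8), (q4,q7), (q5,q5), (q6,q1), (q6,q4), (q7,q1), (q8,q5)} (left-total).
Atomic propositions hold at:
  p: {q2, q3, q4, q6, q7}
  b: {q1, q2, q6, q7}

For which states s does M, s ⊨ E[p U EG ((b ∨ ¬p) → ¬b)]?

{q2, q3, q5, q8}

Sat(¬p) = {q0, q1, q5, q8}
Sat(b ∨ ¬p) = {q0, q1, q2, q5, q6, q7, q8}
Sat(¬b) = {q0, q3, q4, q5, q8}
Sat((b ∨ ¬p) → ¬b) = {q0, q3, q4, q5, q8}
EG ((b ∨ ¬p) → ¬b): greatest fixpoint, start Z0 = {q0, q3, q4, q5, q8}, keep only states in Sat with some successor in Z. Z1 = {q3, q5, q8}; fixed.
Sat(EG ((b ∨ ¬p) → ¬b)) = {q3, q5, q8}
E[p U EG ((b ∨ ¬p) → ¬b)]: least fixpoint, start Z0 = Sat(EG ((b ∨ ¬p) → ¬b)) = {q3, q5, q8}, add states in Sat(p) with some successor in Z. Z1 = {q2, q3, q5, q8}; fixed.
Sat(E[p U EG ((b ∨ ¬p) → ¬b)]) = {q2, q3, q5, q8}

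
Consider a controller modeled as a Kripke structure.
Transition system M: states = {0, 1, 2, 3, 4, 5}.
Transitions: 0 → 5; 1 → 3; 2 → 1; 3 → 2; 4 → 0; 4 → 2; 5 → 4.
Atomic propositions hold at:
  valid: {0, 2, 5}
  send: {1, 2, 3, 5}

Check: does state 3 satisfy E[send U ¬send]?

Sat(¬send) = {0, 4}
E[send U ¬send]: least fixpoint, start Z0 = Sat(¬send) = {0, 4}, add states in Sat(send) with some successor in Z. Z1 = {0, 4, 5}; fixed.
Sat(E[send U ¬send]) = {0, 4, 5}
3 ∉ Sat(E[send U ¬send]) = {0, 4, 5}, so the formula does not hold at 3.

No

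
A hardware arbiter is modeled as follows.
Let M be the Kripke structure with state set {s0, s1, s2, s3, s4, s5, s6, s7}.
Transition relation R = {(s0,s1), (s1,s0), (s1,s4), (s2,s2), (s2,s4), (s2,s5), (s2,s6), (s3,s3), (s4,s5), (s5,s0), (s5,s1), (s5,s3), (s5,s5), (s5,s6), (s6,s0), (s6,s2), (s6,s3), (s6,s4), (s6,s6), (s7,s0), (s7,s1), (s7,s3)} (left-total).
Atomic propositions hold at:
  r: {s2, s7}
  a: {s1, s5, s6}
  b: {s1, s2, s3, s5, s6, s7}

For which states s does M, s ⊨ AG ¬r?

{s3}

Sat(¬r) = {s0, s1, s3, s4, s5, s6}
AG ¬r: greatest fixpoint, start Z0 = {s0, s1, s3, s4, s5, s6}, keep only states in Sat with every successor in Z. Z1 = {s0, s1, s3, s4, s5}; Z2 = {s0, s1, s3, s4}; Z3 = {s0, s1, s3}; Z4 = {s0, s3}; Z5 = {s3}; fixed.
Sat(AG ¬r) = {s3}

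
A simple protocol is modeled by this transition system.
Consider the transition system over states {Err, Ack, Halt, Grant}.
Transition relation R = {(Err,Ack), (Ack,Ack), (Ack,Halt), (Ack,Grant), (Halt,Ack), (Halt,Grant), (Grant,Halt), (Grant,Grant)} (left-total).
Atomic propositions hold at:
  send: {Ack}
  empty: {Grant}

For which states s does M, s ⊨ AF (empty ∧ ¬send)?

{Grant}

Sat(¬send) = {Err, Halt, Grant}
Sat(empty ∧ ¬send) = {Grant}
AF (empty ∧ ¬send): least fixpoint, start Z0 = {Grant}, add states with every successor in Z. Already a fixed point.
Sat(AF (empty ∧ ¬send)) = {Grant}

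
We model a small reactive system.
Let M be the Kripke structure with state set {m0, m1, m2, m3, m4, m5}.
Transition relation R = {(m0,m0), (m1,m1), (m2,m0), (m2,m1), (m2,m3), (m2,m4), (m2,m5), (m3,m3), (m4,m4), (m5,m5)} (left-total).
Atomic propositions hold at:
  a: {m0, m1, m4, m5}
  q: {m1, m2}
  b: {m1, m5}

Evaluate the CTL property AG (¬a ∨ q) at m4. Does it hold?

No

Sat(¬a) = {m2, m3}
Sat(¬a ∨ q) = {m1, m2, m3}
AG (¬a ∨ q): greatest fixpoint, start Z0 = {m1, m2, m3}, keep only states in Sat with every successor in Z. Z1 = {m1, m3}; fixed.
Sat(AG (¬a ∨ q)) = {m1, m3}
m4 ∉ Sat(AG (¬a ∨ q)) = {m1, m3}, so the formula does not hold at m4.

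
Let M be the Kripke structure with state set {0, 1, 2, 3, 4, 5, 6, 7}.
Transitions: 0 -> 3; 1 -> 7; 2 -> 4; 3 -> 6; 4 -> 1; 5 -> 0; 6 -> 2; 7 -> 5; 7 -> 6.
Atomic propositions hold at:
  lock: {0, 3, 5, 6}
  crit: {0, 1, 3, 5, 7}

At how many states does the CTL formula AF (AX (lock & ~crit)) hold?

3

Sat(~crit) = {2, 4, 6}
Sat(lock & ~crit) = {6}
Sat(AX (lock & ~crit)) = {s : every successor in {6}} = {3}
AF (AX (lock & ~crit)): least fixpoint, start Z0 = {3}, add states with every successor in Z. Z1 = {0, 3}; Z2 = {0, 3, 5}; fixed.
Sat(AF (AX (lock & ~crit))) = {0, 3, 5}
|Sat(AF (AX (lock & ~crit)))| = |{0, 3, 5}| = 3.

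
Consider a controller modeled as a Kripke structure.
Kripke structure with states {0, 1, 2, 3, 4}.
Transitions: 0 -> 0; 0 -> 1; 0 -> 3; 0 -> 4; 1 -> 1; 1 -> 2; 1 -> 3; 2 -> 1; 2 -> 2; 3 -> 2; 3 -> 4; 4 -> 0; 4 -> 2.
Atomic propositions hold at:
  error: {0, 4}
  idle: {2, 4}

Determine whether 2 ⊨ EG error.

No

EG error: greatest fixpoint, start Z0 = {0, 4}, keep only states in Sat with some successor in Z. Already a fixed point.
Sat(EG error) = {0, 4}
2 ∉ Sat(EG error) = {0, 4}, so the formula does not hold at 2.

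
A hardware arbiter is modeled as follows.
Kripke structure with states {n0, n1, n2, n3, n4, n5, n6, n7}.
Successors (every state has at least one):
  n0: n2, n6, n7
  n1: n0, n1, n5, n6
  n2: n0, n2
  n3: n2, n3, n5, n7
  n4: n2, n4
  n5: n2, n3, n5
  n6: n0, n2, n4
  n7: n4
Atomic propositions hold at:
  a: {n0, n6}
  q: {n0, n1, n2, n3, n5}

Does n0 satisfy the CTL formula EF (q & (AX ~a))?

No

Sat(~a) = {n1, n2, n3, n4, n5, n7}
Sat(AX ~a) = {s : every successor in {n1, n2, n3, n4, n5, n7}} = {n3, n4, n5, n7}
Sat(q & (AX ~a)) = {n3, n5}
EF (q & (AX ~a)): least fixpoint, start Z0 = {n3, n5}, add states with some successor in Z. Z1 = {n1, n3, n5}; fixed.
Sat(EF (q & (AX ~a))) = {n1, n3, n5}
n0 ∉ Sat(EF (q & (AX ~a))) = {n1, n3, n5}, so the formula does not hold at n0.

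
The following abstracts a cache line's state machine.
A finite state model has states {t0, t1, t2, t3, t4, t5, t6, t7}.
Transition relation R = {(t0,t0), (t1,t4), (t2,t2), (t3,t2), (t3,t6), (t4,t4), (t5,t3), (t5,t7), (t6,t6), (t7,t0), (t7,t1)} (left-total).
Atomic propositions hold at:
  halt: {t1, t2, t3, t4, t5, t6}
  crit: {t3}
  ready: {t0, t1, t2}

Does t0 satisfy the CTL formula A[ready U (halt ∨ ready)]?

Sat(halt ∨ ready) = {t0, t1, t2, t3, t4, t5, t6}
A[ready U (halt ∨ ready)]: least fixpoint, start Z0 = Sat((halt ∨ ready)) = {t0, t1, t2, t3, t4, t5, t6}, add states in Sat(ready) with every successor in Z. Already a fixed point.
Sat(A[ready U (halt ∨ ready)]) = {t0, t1, t2, t3, t4, t5, t6}
t0 ∈ Sat(A[ready U (halt ∨ ready)]) = {t0, t1, t2, t3, t4, t5, t6}, so the formula holds at t0.

Yes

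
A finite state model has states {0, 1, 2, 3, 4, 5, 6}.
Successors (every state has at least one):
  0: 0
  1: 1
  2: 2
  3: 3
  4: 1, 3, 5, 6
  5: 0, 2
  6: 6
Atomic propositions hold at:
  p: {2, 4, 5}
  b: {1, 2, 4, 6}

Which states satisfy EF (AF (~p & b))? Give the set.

{1, 4, 6}

Sat(~p) = {0, 1, 3, 6}
Sat(~p & b) = {1, 6}
AF (~p & b): least fixpoint, start Z0 = {1, 6}, add states with every successor in Z. Already a fixed point.
Sat(AF (~p & b)) = {1, 6}
EF (AF (~p & b)): least fixpoint, start Z0 = {1, 6}, add states with some successor in Z. Z1 = {1, 4, 6}; fixed.
Sat(EF (AF (~p & b))) = {1, 4, 6}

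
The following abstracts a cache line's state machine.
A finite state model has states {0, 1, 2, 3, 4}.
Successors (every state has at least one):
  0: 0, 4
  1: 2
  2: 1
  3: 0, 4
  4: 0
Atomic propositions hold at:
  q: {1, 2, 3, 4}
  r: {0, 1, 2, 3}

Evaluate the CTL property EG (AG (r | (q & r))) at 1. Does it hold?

Sat(q & r) = {1, 2, 3}
Sat(r | (q & r)) = {0, 1, 2, 3}
AG (r | (q & r)): greatest fixpoint, start Z0 = {0, 1, 2, 3}, keep only states in Sat with every successor in Z. Z1 = {1, 2}; fixed.
Sat(AG (r | (q & r))) = {1, 2}
EG (AG (r | (q & r))): greatest fixpoint, start Z0 = {1, 2}, keep only states in Sat with some successor in Z. Already a fixed point.
Sat(EG (AG (r | (q & r)))) = {1, 2}
1 ∈ Sat(EG (AG (r | (q & r)))) = {1, 2}, so the formula holds at 1.

Yes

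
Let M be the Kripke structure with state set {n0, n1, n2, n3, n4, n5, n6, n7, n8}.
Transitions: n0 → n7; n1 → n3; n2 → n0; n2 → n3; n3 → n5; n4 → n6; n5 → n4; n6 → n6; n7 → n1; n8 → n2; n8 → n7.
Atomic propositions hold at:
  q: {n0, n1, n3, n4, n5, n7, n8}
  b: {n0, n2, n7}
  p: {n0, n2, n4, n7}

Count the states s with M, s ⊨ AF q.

8

AF q: least fixpoint, start Z0 = {n0, n1, n3, n4, n5, n7, n8}, add states with every successor in Z. Z1 = {n0, n1, n2, n3, n4, n5, n7, n8}; fixed.
Sat(AF q) = {n0, n1, n2, n3, n4, n5, n7, n8}
|Sat(AF q)| = |{n0, n1, n2, n3, n4, n5, n7, n8}| = 8.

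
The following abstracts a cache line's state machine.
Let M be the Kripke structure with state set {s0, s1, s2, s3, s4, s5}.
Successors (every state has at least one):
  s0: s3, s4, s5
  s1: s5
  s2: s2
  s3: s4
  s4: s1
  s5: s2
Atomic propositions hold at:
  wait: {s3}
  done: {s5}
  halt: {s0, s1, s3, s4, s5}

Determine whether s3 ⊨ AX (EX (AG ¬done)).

Sat(¬done) = {s0, s1, s2, s3, s4}
AG ¬done: greatest fixpoint, start Z0 = {s0, s1, s2, s3, s4}, keep only states in Sat with every successor in Z. Z1 = {s2, s3, s4}; Z2 = {s2, s3}; Z3 = {s2}; fixed.
Sat(AG ¬done) = {s2}
Sat(EX (AG ¬done)) = {s : some successor in {s2}} = {s2, s5}
Sat(AX (EX (AG ¬done))) = {s : every successor in {s2, s5}} = {s1, s2, s5}
s3 ∉ Sat(AX (EX (AG ¬done))) = {s1, s2, s5}, so the formula does not hold at s3.

No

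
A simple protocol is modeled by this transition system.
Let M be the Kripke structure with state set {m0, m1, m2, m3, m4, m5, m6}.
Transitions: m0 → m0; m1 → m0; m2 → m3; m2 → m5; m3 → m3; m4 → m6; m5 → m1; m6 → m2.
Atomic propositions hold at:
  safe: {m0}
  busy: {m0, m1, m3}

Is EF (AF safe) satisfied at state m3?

No

AF safe: least fixpoint, start Z0 = {m0}, add states with every successor in Z. Z1 = {m0, m1}; Z2 = {m0, m1, m5}; fixed.
Sat(AF safe) = {m0, m1, m5}
EF (AF safe): least fixpoint, start Z0 = {m0, m1, m5}, add states with some successor in Z. Z1 = {m0, m1, m2, m5}; Z2 = {m0, m1, m2, m5, m6}; Z3 = {m0, m1, m2, m4, m5, m6}; fixed.
Sat(EF (AF safe)) = {m0, m1, m2, m4, m5, m6}
m3 ∉ Sat(EF (AF safe)) = {m0, m1, m2, m4, m5, m6}, so the formula does not hold at m3.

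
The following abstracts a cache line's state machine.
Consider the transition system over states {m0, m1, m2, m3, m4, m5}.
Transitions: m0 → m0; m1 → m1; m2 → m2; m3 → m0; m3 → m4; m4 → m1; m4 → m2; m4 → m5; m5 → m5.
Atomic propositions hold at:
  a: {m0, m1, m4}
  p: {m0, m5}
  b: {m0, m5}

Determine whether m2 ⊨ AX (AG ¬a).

Yes

Sat(¬a) = {m2, m3, m5}
AG ¬a: greatest fixpoint, start Z0 = {m2, m3, m5}, keep only states in Sat with every successor in Z. Z1 = {m2, m5}; fixed.
Sat(AG ¬a) = {m2, m5}
Sat(AX (AG ¬a)) = {s : every successor in {m2, m5}} = {m2, m5}
m2 ∈ Sat(AX (AG ¬a)) = {m2, m5}, so the formula holds at m2.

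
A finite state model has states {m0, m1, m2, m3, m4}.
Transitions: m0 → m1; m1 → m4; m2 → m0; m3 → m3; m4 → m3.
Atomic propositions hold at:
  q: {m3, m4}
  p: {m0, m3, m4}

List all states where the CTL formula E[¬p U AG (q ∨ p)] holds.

{m1, m3, m4}

Sat(¬p) = {m1, m2}
Sat(q ∨ p) = {m0, m3, m4}
AG (q ∨ p): greatest fixpoint, start Z0 = {m0, m3, m4}, keep only states in Sat with every successor in Z. Z1 = {m3, m4}; fixed.
Sat(AG (q ∨ p)) = {m3, m4}
E[¬p U AG (q ∨ p)]: least fixpoint, start Z0 = Sat(AG (q ∨ p)) = {m3, m4}, add states in Sat(¬p) with some successor in Z. Z1 = {m1, m3, m4}; fixed.
Sat(E[¬p U AG (q ∨ p)]) = {m1, m3, m4}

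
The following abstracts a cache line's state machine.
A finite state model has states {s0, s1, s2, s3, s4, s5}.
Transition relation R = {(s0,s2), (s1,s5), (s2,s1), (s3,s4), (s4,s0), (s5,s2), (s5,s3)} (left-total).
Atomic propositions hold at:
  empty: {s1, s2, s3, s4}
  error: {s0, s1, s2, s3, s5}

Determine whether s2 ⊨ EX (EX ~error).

Sat(~error) = {s4}
Sat(EX ~error) = {s : some successor in {s4}} = {s3}
Sat(EX (EX ~error)) = {s : some successor in {s3}} = {s5}
s2 ∉ Sat(EX (EX ~error)) = {s5}, so the formula does not hold at s2.

No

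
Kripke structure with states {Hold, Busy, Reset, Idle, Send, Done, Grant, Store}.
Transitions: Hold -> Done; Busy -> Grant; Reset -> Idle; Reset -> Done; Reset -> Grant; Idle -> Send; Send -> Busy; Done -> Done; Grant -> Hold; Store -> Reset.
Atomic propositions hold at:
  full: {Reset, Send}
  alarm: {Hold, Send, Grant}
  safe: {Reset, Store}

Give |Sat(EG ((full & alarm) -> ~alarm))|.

6

Sat(full & alarm) = {Send}
Sat(~alarm) = {Busy, Reset, Idle, Done, Store}
Sat((full & alarm) -> ~alarm) = {Hold, Busy, Reset, Idle, Done, Grant, Store}
EG ((full & alarm) -> ~alarm): greatest fixpoint, start Z0 = {Hold, Busy, Reset, Idle, Done, Grant, Store}, keep only states in Sat with some successor in Z. Z1 = {Hold, Busy, Reset, Done, Grant, Store}; fixed.
Sat(EG ((full & alarm) -> ~alarm)) = {Hold, Busy, Reset, Done, Grant, Store}
|Sat(EG ((full & alarm) -> ~alarm))| = |{Hold, Busy, Reset, Done, Grant, Store}| = 6.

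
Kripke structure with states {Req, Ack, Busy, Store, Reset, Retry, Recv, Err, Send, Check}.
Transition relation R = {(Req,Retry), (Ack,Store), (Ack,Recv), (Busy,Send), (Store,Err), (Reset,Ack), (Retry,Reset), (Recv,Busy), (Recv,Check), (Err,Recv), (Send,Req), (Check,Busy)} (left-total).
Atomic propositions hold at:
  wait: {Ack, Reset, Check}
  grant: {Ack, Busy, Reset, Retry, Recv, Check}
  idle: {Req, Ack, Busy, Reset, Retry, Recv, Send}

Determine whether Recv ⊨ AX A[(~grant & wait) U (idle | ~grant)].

Sat(~grant) = {Req, Store, Err, Send}
Sat(~grant & wait) = ∅
Sat(idle | ~grant) = {Req, Ack, Busy, Store, Reset, Retry, Recv, Err, Send}
A[(~grant & wait) U (idle | ~grant)]: least fixpoint, start Z0 = Sat((idle | ~grant)) = {Req, Ack, Busy, Store, Reset, Retry, Recv, Err, Send}, add states in Sat(~grant & wait) with every successor in Z. Already a fixed point.
Sat(A[(~grant & wait) U (idle | ~grant)]) = {Req, Ack, Busy, Store, Reset, Retry, Recv, Err, Send}
Sat(AX A[(~grant & wait) U (idle | ~grant)]) = {s : every successor in {Req, Ack, Busy, Store, Reset, Retry, Recv, Err, Send}} = {Req, Ack, Busy, Store, Reset, Retry, Err, Send, Check}
Recv ∉ Sat(AX A[(~grant & wait) U (idle | ~grant)]) = {Req, Ack, Busy, Store, Reset, Retry, Err, Send, Check}, so the formula does not hold at Recv.

No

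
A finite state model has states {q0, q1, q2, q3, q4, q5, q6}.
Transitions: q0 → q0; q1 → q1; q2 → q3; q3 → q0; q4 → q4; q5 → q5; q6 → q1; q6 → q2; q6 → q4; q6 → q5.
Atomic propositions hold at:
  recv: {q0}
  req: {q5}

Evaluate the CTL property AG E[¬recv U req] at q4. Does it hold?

Sat(¬recv) = {q1, q2, q3, q4, q5, q6}
E[¬recv U req]: least fixpoint, start Z0 = Sat(req) = {q5}, add states in Sat(¬recv) with some successor in Z. Z1 = {q5, q6}; fixed.
Sat(E[¬recv U req]) = {q5, q6}
AG E[¬recv U req]: greatest fixpoint, start Z0 = {q5, q6}, keep only states in Sat with every successor in Z. Z1 = {q5}; fixed.
Sat(AG E[¬recv U req]) = {q5}
q4 ∉ Sat(AG E[¬recv U req]) = {q5}, so the formula does not hold at q4.

No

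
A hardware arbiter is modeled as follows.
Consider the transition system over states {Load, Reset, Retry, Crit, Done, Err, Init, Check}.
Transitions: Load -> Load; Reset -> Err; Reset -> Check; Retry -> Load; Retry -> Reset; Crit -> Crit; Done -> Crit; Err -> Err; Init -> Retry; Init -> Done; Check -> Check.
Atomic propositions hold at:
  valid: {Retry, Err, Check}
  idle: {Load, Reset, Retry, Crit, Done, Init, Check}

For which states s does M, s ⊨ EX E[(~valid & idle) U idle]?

Sat(~valid) = {Load, Reset, Crit, Done, Init}
Sat(~valid & idle) = {Load, Reset, Crit, Done, Init}
E[(~valid & idle) U idle]: least fixpoint, start Z0 = Sat(idle) = {Load, Reset, Retry, Crit, Done, Init, Check}, add states in Sat(~valid & idle) with some successor in Z. Already a fixed point.
Sat(E[(~valid & idle) U idle]) = {Load, Reset, Retry, Crit, Done, Init, Check}
Sat(EX E[(~valid & idle) U idle]) = {s : some successor in {Load, Reset, Retry, Crit, Done, Init, Check}} = {Load, Reset, Retry, Crit, Done, Init, Check}

{Load, Reset, Retry, Crit, Done, Init, Check}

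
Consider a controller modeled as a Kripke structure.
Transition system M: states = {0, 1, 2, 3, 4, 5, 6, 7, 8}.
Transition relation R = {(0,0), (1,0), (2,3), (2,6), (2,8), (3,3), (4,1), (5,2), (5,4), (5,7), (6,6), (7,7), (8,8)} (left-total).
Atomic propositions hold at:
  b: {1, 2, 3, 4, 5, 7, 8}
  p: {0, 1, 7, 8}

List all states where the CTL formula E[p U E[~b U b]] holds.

{1, 2, 3, 4, 5, 7, 8}

Sat(~b) = {0, 6}
E[~b U b]: least fixpoint, start Z0 = Sat(b) = {1, 2, 3, 4, 5, 7, 8}, add states in Sat(~b) with some successor in Z. Already a fixed point.
Sat(E[~b U b]) = {1, 2, 3, 4, 5, 7, 8}
E[p U E[~b U b]]: least fixpoint, start Z0 = Sat(E[~b U b]) = {1, 2, 3, 4, 5, 7, 8}, add states in Sat(p) with some successor in Z. Already a fixed point.
Sat(E[p U E[~b U b]]) = {1, 2, 3, 4, 5, 7, 8}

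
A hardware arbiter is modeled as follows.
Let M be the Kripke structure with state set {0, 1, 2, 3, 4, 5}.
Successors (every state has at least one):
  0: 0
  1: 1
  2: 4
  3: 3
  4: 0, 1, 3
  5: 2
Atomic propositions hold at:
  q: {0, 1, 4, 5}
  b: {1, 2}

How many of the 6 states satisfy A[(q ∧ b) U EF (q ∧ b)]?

Sat(q ∧ b) = {1}
EF (q ∧ b): least fixpoint, start Z0 = {1}, add states with some successor in Z. Z1 = {1, 4}; Z2 = {1, 2, 4}; Z3 = {1, 2, 4, 5}; fixed.
Sat(EF (q ∧ b)) = {1, 2, 4, 5}
A[(q ∧ b) U EF (q ∧ b)]: least fixpoint, start Z0 = Sat(EF (q ∧ b)) = {1, 2, 4, 5}, add states in Sat(q ∧ b) with every successor in Z. Already a fixed point.
Sat(A[(q ∧ b) U EF (q ∧ b)]) = {1, 2, 4, 5}
|Sat(A[(q ∧ b) U EF (q ∧ b)])| = |{1, 2, 4, 5}| = 4.

4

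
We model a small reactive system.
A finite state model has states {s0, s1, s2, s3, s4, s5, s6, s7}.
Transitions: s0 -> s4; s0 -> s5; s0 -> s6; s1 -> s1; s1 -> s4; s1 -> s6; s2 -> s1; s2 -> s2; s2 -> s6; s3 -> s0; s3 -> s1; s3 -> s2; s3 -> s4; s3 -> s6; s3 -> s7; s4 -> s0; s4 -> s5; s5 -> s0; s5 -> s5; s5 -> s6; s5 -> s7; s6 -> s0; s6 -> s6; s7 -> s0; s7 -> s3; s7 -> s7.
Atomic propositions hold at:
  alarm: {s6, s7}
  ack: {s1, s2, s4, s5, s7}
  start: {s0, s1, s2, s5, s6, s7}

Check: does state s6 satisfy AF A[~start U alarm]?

Sat(~start) = {s3, s4}
A[~start U alarm]: least fixpoint, start Z0 = Sat(alarm) = {s6, s7}, add states in Sat(~start) with every successor in Z. Already a fixed point.
Sat(A[~start U alarm]) = {s6, s7}
AF A[~start U alarm]: least fixpoint, start Z0 = {s6, s7}, add states with every successor in Z. Already a fixed point.
Sat(AF A[~start U alarm]) = {s6, s7}
s6 ∈ Sat(AF A[~start U alarm]) = {s6, s7}, so the formula holds at s6.

Yes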